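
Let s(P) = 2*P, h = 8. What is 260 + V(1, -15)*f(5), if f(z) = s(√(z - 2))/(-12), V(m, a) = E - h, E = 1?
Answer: 260 + 7*√3/6 ≈ 262.02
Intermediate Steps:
V(m, a) = -7 (V(m, a) = 1 - 1*8 = 1 - 8 = -7)
f(z) = -√(-2 + z)/6 (f(z) = (2*√(z - 2))/(-12) = (2*√(-2 + z))*(-1/12) = -√(-2 + z)/6)
260 + V(1, -15)*f(5) = 260 - (-7)*√(-2 + 5)/6 = 260 - (-7)*√3/6 = 260 + 7*√3/6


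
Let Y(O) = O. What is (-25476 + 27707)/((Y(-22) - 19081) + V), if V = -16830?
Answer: -2231/35933 ≈ -0.062088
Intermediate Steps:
(-25476 + 27707)/((Y(-22) - 19081) + V) = (-25476 + 27707)/((-22 - 19081) - 16830) = 2231/(-19103 - 16830) = 2231/(-35933) = 2231*(-1/35933) = -2231/35933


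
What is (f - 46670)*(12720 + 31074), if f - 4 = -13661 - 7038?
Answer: -2950182810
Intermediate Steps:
f = -20695 (f = 4 + (-13661 - 7038) = 4 - 20699 = -20695)
(f - 46670)*(12720 + 31074) = (-20695 - 46670)*(12720 + 31074) = -67365*43794 = -2950182810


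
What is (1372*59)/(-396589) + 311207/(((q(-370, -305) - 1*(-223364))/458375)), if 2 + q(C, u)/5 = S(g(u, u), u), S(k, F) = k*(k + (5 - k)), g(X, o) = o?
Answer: 56573208513249033/85555748381 ≈ 6.6124e+5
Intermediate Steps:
S(k, F) = 5*k (S(k, F) = k*5 = 5*k)
q(C, u) = -10 + 25*u (q(C, u) = -10 + 5*(5*u) = -10 + 25*u)
(1372*59)/(-396589) + 311207/(((q(-370, -305) - 1*(-223364))/458375)) = (1372*59)/(-396589) + 311207/((((-10 + 25*(-305)) - 1*(-223364))/458375)) = 80948*(-1/396589) + 311207/((((-10 - 7625) + 223364)*(1/458375))) = -80948/396589 + 311207/(((-7635 + 223364)*(1/458375))) = -80948/396589 + 311207/((215729*(1/458375))) = -80948/396589 + 311207/(215729/458375) = -80948/396589 + 311207*(458375/215729) = -80948/396589 + 142649508625/215729 = 56573208513249033/85555748381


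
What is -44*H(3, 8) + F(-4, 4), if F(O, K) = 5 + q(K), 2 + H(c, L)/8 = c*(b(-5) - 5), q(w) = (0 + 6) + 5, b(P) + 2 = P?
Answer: 13392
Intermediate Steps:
b(P) = -2 + P
q(w) = 11 (q(w) = 6 + 5 = 11)
H(c, L) = -16 - 96*c (H(c, L) = -16 + 8*(c*((-2 - 5) - 5)) = -16 + 8*(c*(-7 - 5)) = -16 + 8*(c*(-12)) = -16 + 8*(-12*c) = -16 - 96*c)
F(O, K) = 16 (F(O, K) = 5 + 11 = 16)
-44*H(3, 8) + F(-4, 4) = -44*(-16 - 96*3) + 16 = -44*(-16 - 288) + 16 = -44*(-304) + 16 = 13376 + 16 = 13392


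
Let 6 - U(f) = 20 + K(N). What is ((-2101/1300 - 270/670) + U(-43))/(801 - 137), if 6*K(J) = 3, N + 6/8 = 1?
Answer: -1438817/57834400 ≈ -0.024878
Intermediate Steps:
N = 1/4 (N = -3/4 + 1 = 1/4 ≈ 0.25000)
K(J) = 1/2 (K(J) = (1/6)*3 = 1/2)
U(f) = -29/2 (U(f) = 6 - (20 + 1/2) = 6 - 1*41/2 = 6 - 41/2 = -29/2)
((-2101/1300 - 270/670) + U(-43))/(801 - 137) = ((-2101/1300 - 270/670) - 29/2)/(801 - 137) = ((-2101*1/1300 - 270*1/670) - 29/2)/664 = ((-2101/1300 - 27/67) - 29/2)*(1/664) = (-175867/87100 - 29/2)*(1/664) = -1438817/87100*1/664 = -1438817/57834400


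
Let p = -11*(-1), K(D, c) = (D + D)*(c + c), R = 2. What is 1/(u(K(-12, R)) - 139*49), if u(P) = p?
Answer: -1/6800 ≈ -0.00014706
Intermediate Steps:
K(D, c) = 4*D*c (K(D, c) = (2*D)*(2*c) = 4*D*c)
p = 11
u(P) = 11
1/(u(K(-12, R)) - 139*49) = 1/(11 - 139*49) = 1/(11 - 6811) = 1/(-6800) = -1/6800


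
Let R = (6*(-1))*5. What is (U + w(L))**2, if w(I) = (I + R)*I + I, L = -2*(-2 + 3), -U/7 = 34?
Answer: 30976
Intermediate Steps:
U = -238 (U = -7*34 = -238)
L = -2 (L = -2*1 = -2)
R = -30 (R = -6*5 = -30)
w(I) = I + I*(-30 + I) (w(I) = (I - 30)*I + I = (-30 + I)*I + I = I*(-30 + I) + I = I + I*(-30 + I))
(U + w(L))**2 = (-238 - 2*(-29 - 2))**2 = (-238 - 2*(-31))**2 = (-238 + 62)**2 = (-176)**2 = 30976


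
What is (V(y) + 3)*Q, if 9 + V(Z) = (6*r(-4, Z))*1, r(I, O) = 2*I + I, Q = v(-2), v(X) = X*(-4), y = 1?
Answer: -624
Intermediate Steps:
v(X) = -4*X
Q = 8 (Q = -4*(-2) = 8)
r(I, O) = 3*I
V(Z) = -81 (V(Z) = -9 + (6*(3*(-4)))*1 = -9 + (6*(-12))*1 = -9 - 72*1 = -9 - 72 = -81)
(V(y) + 3)*Q = (-81 + 3)*8 = -78*8 = -624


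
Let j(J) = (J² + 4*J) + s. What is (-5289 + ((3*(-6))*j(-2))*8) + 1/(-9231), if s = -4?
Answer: -38188648/9231 ≈ -4137.0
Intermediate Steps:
j(J) = -4 + J² + 4*J (j(J) = (J² + 4*J) - 4 = -4 + J² + 4*J)
(-5289 + ((3*(-6))*j(-2))*8) + 1/(-9231) = (-5289 + ((3*(-6))*(-4 + (-2)² + 4*(-2)))*8) + 1/(-9231) = (-5289 - 18*(-4 + 4 - 8)*8) - 1/9231 = (-5289 - 18*(-8)*8) - 1/9231 = (-5289 + 144*8) - 1/9231 = (-5289 + 1152) - 1/9231 = -4137 - 1/9231 = -38188648/9231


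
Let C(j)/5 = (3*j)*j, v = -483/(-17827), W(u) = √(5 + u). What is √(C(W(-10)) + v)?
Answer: I*√23826534234/17827 ≈ 8.6587*I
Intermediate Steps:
v = 483/17827 (v = -483*(-1/17827) = 483/17827 ≈ 0.027094)
C(j) = 15*j² (C(j) = 5*((3*j)*j) = 5*(3*j²) = 15*j²)
√(C(W(-10)) + v) = √(15*(√(5 - 10))² + 483/17827) = √(15*(√(-5))² + 483/17827) = √(15*(I*√5)² + 483/17827) = √(15*(-5) + 483/17827) = √(-75 + 483/17827) = √(-1336542/17827) = I*√23826534234/17827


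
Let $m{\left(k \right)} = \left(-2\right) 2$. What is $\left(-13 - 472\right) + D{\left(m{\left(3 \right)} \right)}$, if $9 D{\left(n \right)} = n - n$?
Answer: $-485$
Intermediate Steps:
$m{\left(k \right)} = -4$
$D{\left(n \right)} = 0$ ($D{\left(n \right)} = \frac{n - n}{9} = \frac{1}{9} \cdot 0 = 0$)
$\left(-13 - 472\right) + D{\left(m{\left(3 \right)} \right)} = \left(-13 - 472\right) + 0 = -485 + 0 = -485$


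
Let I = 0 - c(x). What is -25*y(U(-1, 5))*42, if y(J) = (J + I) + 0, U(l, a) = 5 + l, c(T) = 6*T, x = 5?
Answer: 27300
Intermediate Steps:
I = -30 (I = 0 - 6*5 = 0 - 1*30 = 0 - 30 = -30)
y(J) = -30 + J (y(J) = (J - 30) + 0 = (-30 + J) + 0 = -30 + J)
-25*y(U(-1, 5))*42 = -25*(-30 + (5 - 1))*42 = -25*(-30 + 4)*42 = -25*(-26)*42 = 650*42 = 27300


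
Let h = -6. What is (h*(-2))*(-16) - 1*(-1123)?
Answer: 931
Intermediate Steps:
(h*(-2))*(-16) - 1*(-1123) = -6*(-2)*(-16) - 1*(-1123) = 12*(-16) + 1123 = -192 + 1123 = 931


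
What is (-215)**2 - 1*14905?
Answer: 31320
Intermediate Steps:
(-215)**2 - 1*14905 = 46225 - 14905 = 31320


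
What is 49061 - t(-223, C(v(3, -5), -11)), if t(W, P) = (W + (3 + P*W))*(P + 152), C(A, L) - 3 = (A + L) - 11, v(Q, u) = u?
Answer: -607835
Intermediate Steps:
C(A, L) = -8 + A + L (C(A, L) = 3 + ((A + L) - 11) = 3 + (-11 + A + L) = -8 + A + L)
t(W, P) = (152 + P)*(3 + W + P*W) (t(W, P) = (3 + W + P*W)*(152 + P) = (152 + P)*(3 + W + P*W))
49061 - t(-223, C(v(3, -5), -11)) = 49061 - (456 + 3*(-8 - 5 - 11) + 152*(-223) - 223*(-8 - 5 - 11)² + 153*(-8 - 5 - 11)*(-223)) = 49061 - (456 + 3*(-24) - 33896 - 223*(-24)² + 153*(-24)*(-223)) = 49061 - (456 - 72 - 33896 - 223*576 + 818856) = 49061 - (456 - 72 - 33896 - 128448 + 818856) = 49061 - 1*656896 = 49061 - 656896 = -607835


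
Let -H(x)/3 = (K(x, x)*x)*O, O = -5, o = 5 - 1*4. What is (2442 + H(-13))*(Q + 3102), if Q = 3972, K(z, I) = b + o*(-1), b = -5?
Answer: 25551288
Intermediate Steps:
o = 1 (o = 5 - 4 = 1)
K(z, I) = -6 (K(z, I) = -5 + 1*(-1) = -5 - 1 = -6)
H(x) = -90*x (H(x) = -3*(-6*x)*(-5) = -90*x)
(2442 + H(-13))*(Q + 3102) = (2442 - 90*(-13))*(3972 + 3102) = (2442 + 1170)*7074 = 3612*7074 = 25551288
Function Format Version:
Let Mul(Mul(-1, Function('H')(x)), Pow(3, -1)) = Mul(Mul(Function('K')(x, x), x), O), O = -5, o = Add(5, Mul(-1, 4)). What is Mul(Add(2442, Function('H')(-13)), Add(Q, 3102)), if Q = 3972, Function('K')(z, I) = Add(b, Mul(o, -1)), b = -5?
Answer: 25551288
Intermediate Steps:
o = 1 (o = Add(5, -4) = 1)
Function('K')(z, I) = -6 (Function('K')(z, I) = Add(-5, Mul(1, -1)) = Add(-5, -1) = -6)
Function('H')(x) = Mul(-90, x) (Function('H')(x) = Mul(-3, Mul(Mul(-6, x), -5)) = Mul(-3, Mul(30, x)) = Mul(-90, x))
Mul(Add(2442, Function('H')(-13)), Add(Q, 3102)) = Mul(Add(2442, Mul(-90, -13)), Add(3972, 3102)) = Mul(Add(2442, 1170), 7074) = Mul(3612, 7074) = 25551288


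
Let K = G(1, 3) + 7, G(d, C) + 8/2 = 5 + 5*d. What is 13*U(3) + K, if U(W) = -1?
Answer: 0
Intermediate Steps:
G(d, C) = 1 + 5*d (G(d, C) = -4 + (5 + 5*d) = 1 + 5*d)
K = 13 (K = (1 + 5*1) + 7 = (1 + 5) + 7 = 6 + 7 = 13)
13*U(3) + K = 13*(-1) + 13 = -13 + 13 = 0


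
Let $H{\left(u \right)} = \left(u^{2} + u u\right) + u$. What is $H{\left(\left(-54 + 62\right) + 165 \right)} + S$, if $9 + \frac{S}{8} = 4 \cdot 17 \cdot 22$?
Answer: $71927$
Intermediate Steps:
$H{\left(u \right)} = u + 2 u^{2}$ ($H{\left(u \right)} = \left(u^{2} + u^{2}\right) + u = 2 u^{2} + u = u + 2 u^{2}$)
$S = 11896$ ($S = -72 + 8 \cdot 4 \cdot 17 \cdot 22 = -72 + 8 \cdot 68 \cdot 22 = -72 + 8 \cdot 1496 = -72 + 11968 = 11896$)
$H{\left(\left(-54 + 62\right) + 165 \right)} + S = \left(\left(-54 + 62\right) + 165\right) \left(1 + 2 \left(\left(-54 + 62\right) + 165\right)\right) + 11896 = \left(8 + 165\right) \left(1 + 2 \left(8 + 165\right)\right) + 11896 = 173 \left(1 + 2 \cdot 173\right) + 11896 = 173 \left(1 + 346\right) + 11896 = 173 \cdot 347 + 11896 = 60031 + 11896 = 71927$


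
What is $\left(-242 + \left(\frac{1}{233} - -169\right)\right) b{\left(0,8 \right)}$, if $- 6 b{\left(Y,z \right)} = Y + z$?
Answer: $\frac{68032}{699} \approx 97.328$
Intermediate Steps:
$b{\left(Y,z \right)} = - \frac{Y}{6} - \frac{z}{6}$ ($b{\left(Y,z \right)} = - \frac{Y + z}{6} = - \frac{Y}{6} - \frac{z}{6}$)
$\left(-242 + \left(\frac{1}{233} - -169\right)\right) b{\left(0,8 \right)} = \left(-242 + \left(\frac{1}{233} - -169\right)\right) \left(\left(- \frac{1}{6}\right) 0 - \frac{4}{3}\right) = \left(-242 + \left(\frac{1}{233} + 169\right)\right) \left(0 - \frac{4}{3}\right) = \left(-242 + \frac{39378}{233}\right) \left(- \frac{4}{3}\right) = \left(- \frac{17008}{233}\right) \left(- \frac{4}{3}\right) = \frac{68032}{699}$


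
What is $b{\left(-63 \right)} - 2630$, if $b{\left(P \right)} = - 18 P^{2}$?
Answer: $-74072$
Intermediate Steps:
$b{\left(-63 \right)} - 2630 = - 18 \left(-63\right)^{2} - 2630 = \left(-18\right) 3969 - 2630 = -71442 - 2630 = -74072$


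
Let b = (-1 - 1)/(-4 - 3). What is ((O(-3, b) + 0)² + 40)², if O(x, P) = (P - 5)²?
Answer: 1643424005521/5764801 ≈ 2.8508e+5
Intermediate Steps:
b = 2/7 (b = -2/(-7) = -2*(-⅐) = 2/7 ≈ 0.28571)
O(x, P) = (-5 + P)²
((O(-3, b) + 0)² + 40)² = (((-5 + 2/7)² + 0)² + 40)² = (((-33/7)² + 0)² + 40)² = ((1089/49 + 0)² + 40)² = ((1089/49)² + 40)² = (1185921/2401 + 40)² = (1281961/2401)² = 1643424005521/5764801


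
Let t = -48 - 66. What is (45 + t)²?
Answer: 4761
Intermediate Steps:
t = -114
(45 + t)² = (45 - 114)² = (-69)² = 4761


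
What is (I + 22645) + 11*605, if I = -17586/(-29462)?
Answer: 431627093/14731 ≈ 29301.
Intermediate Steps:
I = 8793/14731 (I = -17586*(-1/29462) = 8793/14731 ≈ 0.59690)
(I + 22645) + 11*605 = (8793/14731 + 22645) + 11*605 = 333592288/14731 + 6655 = 431627093/14731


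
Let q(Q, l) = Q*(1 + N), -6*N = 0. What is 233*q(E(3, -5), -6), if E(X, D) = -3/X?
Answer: -233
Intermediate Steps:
N = 0 (N = -1/6*0 = 0)
q(Q, l) = Q (q(Q, l) = Q*(1 + 0) = Q*1 = Q)
233*q(E(3, -5), -6) = 233*(-3/3) = 233*(-3*1/3) = 233*(-1) = -233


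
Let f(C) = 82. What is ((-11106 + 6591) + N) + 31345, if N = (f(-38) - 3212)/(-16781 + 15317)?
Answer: 19641125/732 ≈ 26832.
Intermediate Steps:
N = 1565/732 (N = (82 - 3212)/(-16781 + 15317) = -3130/(-1464) = -3130*(-1/1464) = 1565/732 ≈ 2.1380)
((-11106 + 6591) + N) + 31345 = ((-11106 + 6591) + 1565/732) + 31345 = (-4515 + 1565/732) + 31345 = -3303415/732 + 31345 = 19641125/732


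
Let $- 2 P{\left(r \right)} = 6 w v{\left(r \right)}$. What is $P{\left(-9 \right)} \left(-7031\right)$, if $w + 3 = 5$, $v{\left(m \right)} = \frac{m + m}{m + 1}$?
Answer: $\frac{189837}{2} \approx 94919.0$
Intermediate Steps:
$v{\left(m \right)} = \frac{2 m}{1 + m}$
$w = 2$ ($w = -3 + 5 = 2$)
$P{\left(r \right)} = - \frac{12 r}{1 + r}$ ($P{\left(r \right)} = - \frac{6 \cdot 2 \frac{2 r}{1 + r}}{2} = - \frac{12 \frac{2 r}{1 + r}}{2} = - \frac{24 r \frac{1}{1 + r}}{2} = - \frac{12 r}{1 + r}$)
$P{\left(-9 \right)} \left(-7031\right) = \left(-12\right) \left(-9\right) \frac{1}{1 - 9} \left(-7031\right) = \left(-12\right) \left(-9\right) \frac{1}{-8} \left(-7031\right) = \left(-12\right) \left(-9\right) \left(- \frac{1}{8}\right) \left(-7031\right) = \left(- \frac{27}{2}\right) \left(-7031\right) = \frac{189837}{2}$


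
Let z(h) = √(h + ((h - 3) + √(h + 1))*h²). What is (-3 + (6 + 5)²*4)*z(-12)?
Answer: 962*√(-543 + 36*I*√11) ≈ 2450.0 + 22550.0*I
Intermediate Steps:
z(h) = √(h + h²*(-3 + h + √(1 + h))) (z(h) = √(h + ((-3 + h) + √(1 + h))*h²) = √(h + (-3 + h + √(1 + h))*h²) = √(h + h²*(-3 + h + √(1 + h))))
(-3 + (6 + 5)²*4)*z(-12) = (-3 + (6 + 5)²*4)*√(-12*(1 + (-12)² - 3*(-12) - 12*√(1 - 12))) = (-3 + 11²*4)*√(-12*(1 + 144 + 36 - 12*I*√11)) = (-3 + 121*4)*√(-12*(1 + 144 + 36 - 12*I*√11)) = (-3 + 484)*√(-12*(1 + 144 + 36 - 12*I*√11)) = 481*√(-12*(181 - 12*I*√11)) = 481*√(-2172 + 144*I*√11)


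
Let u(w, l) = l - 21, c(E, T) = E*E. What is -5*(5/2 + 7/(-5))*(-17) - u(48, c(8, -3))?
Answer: 101/2 ≈ 50.500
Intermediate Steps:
c(E, T) = E²
u(w, l) = -21 + l
-5*(5/2 + 7/(-5))*(-17) - u(48, c(8, -3)) = -5*(5/2 + 7/(-5))*(-17) - (-21 + 8²) = -5*(5*(½) + 7*(-⅕))*(-17) - (-21 + 64) = -5*(5/2 - 7/5)*(-17) - 1*43 = -5*11/10*(-17) - 43 = -11/2*(-17) - 43 = 187/2 - 43 = 101/2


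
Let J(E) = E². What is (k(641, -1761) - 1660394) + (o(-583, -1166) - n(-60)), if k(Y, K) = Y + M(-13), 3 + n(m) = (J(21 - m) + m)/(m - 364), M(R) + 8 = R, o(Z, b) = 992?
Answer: -703315795/424 ≈ -1.6588e+6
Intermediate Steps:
M(R) = -8 + R
n(m) = -3 + (m + (21 - m)²)/(-364 + m) (n(m) = -3 + ((21 - m)² + m)/(m - 364) = -3 + (m + (21 - m)²)/(-364 + m))
k(Y, K) = -21 + Y (k(Y, K) = Y + (-8 - 13) = Y - 21 = -21 + Y)
(k(641, -1761) - 1660394) + (o(-583, -1166) - n(-60)) = ((-21 + 641) - 1660394) + (992 - (1533 + (-60)² - 44*(-60))/(-364 - 60)) = (620 - 1660394) + (992 - (1533 + 3600 + 2640)/(-424)) = -1659774 + (992 - (-1)*7773/424) = -1659774 + (992 - 1*(-7773/424)) = -1659774 + (992 + 7773/424) = -1659774 + 428381/424 = -703315795/424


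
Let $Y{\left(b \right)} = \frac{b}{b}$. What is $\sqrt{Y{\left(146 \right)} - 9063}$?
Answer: $i \sqrt{9062} \approx 95.195 i$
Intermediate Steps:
$Y{\left(b \right)} = 1$
$\sqrt{Y{\left(146 \right)} - 9063} = \sqrt{1 - 9063} = \sqrt{-9062} = i \sqrt{9062}$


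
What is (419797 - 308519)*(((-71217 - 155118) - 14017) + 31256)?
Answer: -23267784688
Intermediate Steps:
(419797 - 308519)*(((-71217 - 155118) - 14017) + 31256) = 111278*((-226335 - 14017) + 31256) = 111278*(-240352 + 31256) = 111278*(-209096) = -23267784688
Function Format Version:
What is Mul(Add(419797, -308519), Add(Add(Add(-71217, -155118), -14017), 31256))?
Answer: -23267784688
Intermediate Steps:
Mul(Add(419797, -308519), Add(Add(Add(-71217, -155118), -14017), 31256)) = Mul(111278, Add(Add(-226335, -14017), 31256)) = Mul(111278, Add(-240352, 31256)) = Mul(111278, -209096) = -23267784688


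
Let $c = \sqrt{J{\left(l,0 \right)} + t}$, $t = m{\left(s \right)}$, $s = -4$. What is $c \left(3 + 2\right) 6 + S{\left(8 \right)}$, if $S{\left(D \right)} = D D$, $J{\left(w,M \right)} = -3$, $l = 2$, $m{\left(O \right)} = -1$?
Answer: $64 + 60 i \approx 64.0 + 60.0 i$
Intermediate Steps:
$t = -1$
$S{\left(D \right)} = D^{2}$
$c = 2 i$ ($c = \sqrt{-3 - 1} = \sqrt{-4} = 2 i \approx 2.0 i$)
$c \left(3 + 2\right) 6 + S{\left(8 \right)} = 2 i \left(3 + 2\right) 6 + 8^{2} = 2 i 5 \cdot 6 + 64 = 2 i 30 + 64 = 60 i + 64 = 64 + 60 i$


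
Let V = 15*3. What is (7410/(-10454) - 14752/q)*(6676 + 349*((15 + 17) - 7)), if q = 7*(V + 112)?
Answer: -1250260865099/5744473 ≈ -2.1765e+5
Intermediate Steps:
V = 45
q = 1099 (q = 7*(45 + 112) = 7*157 = 1099)
(7410/(-10454) - 14752/q)*(6676 + 349*((15 + 17) - 7)) = (7410/(-10454) - 14752/1099)*(6676 + 349*((15 + 17) - 7)) = (7410*(-1/10454) - 14752*1/1099)*(6676 + 349*(32 - 7)) = (-3705/5227 - 14752/1099)*(6676 + 349*25) = -81180499*(6676 + 8725)/5744473 = -81180499/5744473*15401 = -1250260865099/5744473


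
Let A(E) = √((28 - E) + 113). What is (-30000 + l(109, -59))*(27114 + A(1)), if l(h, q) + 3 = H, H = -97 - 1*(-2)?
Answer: -816077172 - 60196*√35 ≈ -8.1643e+8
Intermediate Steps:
H = -95 (H = -97 + 2 = -95)
l(h, q) = -98 (l(h, q) = -3 - 95 = -98)
A(E) = √(141 - E)
(-30000 + l(109, -59))*(27114 + A(1)) = (-30000 - 98)*(27114 + √(141 - 1*1)) = -30098*(27114 + √(141 - 1)) = -30098*(27114 + √140) = -30098*(27114 + 2*√35) = -816077172 - 60196*√35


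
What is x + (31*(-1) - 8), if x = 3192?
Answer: 3153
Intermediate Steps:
x + (31*(-1) - 8) = 3192 + (31*(-1) - 8) = 3192 + (-31 - 8) = 3192 - 39 = 3153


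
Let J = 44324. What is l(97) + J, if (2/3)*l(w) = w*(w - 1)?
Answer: 58292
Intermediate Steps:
l(w) = 3*w*(-1 + w)/2 (l(w) = 3*(w*(w - 1))/2 = 3*(w*(-1 + w))/2 = 3*w*(-1 + w)/2)
l(97) + J = (3/2)*97*(-1 + 97) + 44324 = (3/2)*97*96 + 44324 = 13968 + 44324 = 58292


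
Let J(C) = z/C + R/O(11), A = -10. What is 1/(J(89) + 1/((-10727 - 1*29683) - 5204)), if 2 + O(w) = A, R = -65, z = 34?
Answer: 24357876/141243217 ≈ 0.17245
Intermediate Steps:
O(w) = -12 (O(w) = -2 - 10 = -12)
J(C) = 65/12 + 34/C (J(C) = 34/C - 65/(-12) = 34/C - 65*(-1/12) = 34/C + 65/12 = 65/12 + 34/C)
1/(J(89) + 1/((-10727 - 1*29683) - 5204)) = 1/((65/12 + 34/89) + 1/((-10727 - 1*29683) - 5204)) = 1/((65/12 + 34*(1/89)) + 1/((-10727 - 29683) - 5204)) = 1/((65/12 + 34/89) + 1/(-40410 - 5204)) = 1/(6193/1068 + 1/(-45614)) = 1/(6193/1068 - 1/45614) = 1/(141243217/24357876) = 24357876/141243217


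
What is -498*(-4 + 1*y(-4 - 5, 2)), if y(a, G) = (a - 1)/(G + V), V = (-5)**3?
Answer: 80012/41 ≈ 1951.5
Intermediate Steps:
V = -125
y(a, G) = (-1 + a)/(-125 + G) (y(a, G) = (a - 1)/(G - 125) = (-1 + a)/(-125 + G))
-498*(-4 + 1*y(-4 - 5, 2)) = -498*(-4 + 1*((-1 + (-4 - 5))/(-125 + 2))) = -498*(-4 + 1*((-1 - 9)/(-123))) = -498*(-4 + 1*(-1/123*(-10))) = -498*(-4 + 1*(10/123)) = -498*(-4 + 10/123) = -498*(-482/123) = 80012/41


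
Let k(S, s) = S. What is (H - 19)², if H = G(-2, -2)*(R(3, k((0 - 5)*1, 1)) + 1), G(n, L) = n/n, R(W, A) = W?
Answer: 225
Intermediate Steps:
G(n, L) = 1
H = 4 (H = 1*(3 + 1) = 1*4 = 4)
(H - 19)² = (4 - 19)² = (-15)² = 225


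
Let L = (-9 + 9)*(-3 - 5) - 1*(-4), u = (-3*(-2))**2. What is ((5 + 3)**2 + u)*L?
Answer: 400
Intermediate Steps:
u = 36 (u = 6**2 = 36)
L = 4 (L = 0*(-8) + 4 = 0 + 4 = 4)
((5 + 3)**2 + u)*L = ((5 + 3)**2 + 36)*4 = (8**2 + 36)*4 = (64 + 36)*4 = 100*4 = 400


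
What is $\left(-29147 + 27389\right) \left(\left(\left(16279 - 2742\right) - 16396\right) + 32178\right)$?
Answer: $-51542802$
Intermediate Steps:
$\left(-29147 + 27389\right) \left(\left(\left(16279 - 2742\right) - 16396\right) + 32178\right) = - 1758 \left(\left(13537 - 16396\right) + 32178\right) = - 1758 \left(-2859 + 32178\right) = \left(-1758\right) 29319 = -51542802$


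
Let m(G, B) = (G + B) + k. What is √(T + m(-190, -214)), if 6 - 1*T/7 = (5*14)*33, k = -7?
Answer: I*√16539 ≈ 128.6*I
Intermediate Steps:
m(G, B) = -7 + B + G (m(G, B) = (G + B) - 7 = (B + G) - 7 = -7 + B + G)
T = -16128 (T = 42 - 7*5*14*33 = 42 - 490*33 = 42 - 7*2310 = 42 - 16170 = -16128)
√(T + m(-190, -214)) = √(-16128 + (-7 - 214 - 190)) = √(-16128 - 411) = √(-16539) = I*√16539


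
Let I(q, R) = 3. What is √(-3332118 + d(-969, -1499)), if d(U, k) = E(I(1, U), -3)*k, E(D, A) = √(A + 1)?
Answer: √(-3332118 - 1499*I*√2) ≈ 0.581 - 1825.4*I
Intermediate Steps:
E(D, A) = √(1 + A)
d(U, k) = I*k*√2 (d(U, k) = √(1 - 3)*k = √(-2)*k = (I*√2)*k = I*k*√2)
√(-3332118 + d(-969, -1499)) = √(-3332118 + I*(-1499)*√2) = √(-3332118 - 1499*I*√2)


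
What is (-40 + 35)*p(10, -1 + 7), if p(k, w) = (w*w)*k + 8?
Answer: -1840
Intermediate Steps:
p(k, w) = 8 + k*w² (p(k, w) = w²*k + 8 = k*w² + 8 = 8 + k*w²)
(-40 + 35)*p(10, -1 + 7) = (-40 + 35)*(8 + 10*(-1 + 7)²) = -5*(8 + 10*6²) = -5*(8 + 10*36) = -5*(8 + 360) = -5*368 = -1840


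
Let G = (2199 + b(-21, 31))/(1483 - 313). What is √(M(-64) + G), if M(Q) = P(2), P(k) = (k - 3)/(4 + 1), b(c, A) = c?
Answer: 6*√195/65 ≈ 1.2890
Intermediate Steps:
P(k) = -⅗ + k/5 (P(k) = (-3 + k)/5 = (-3 + k)*(⅕) = -⅗ + k/5)
M(Q) = -⅕ (M(Q) = -⅗ + (⅕)*2 = -⅗ + ⅖ = -⅕)
G = 121/65 (G = (2199 - 21)/(1483 - 313) = 2178/1170 = 2178*(1/1170) = 121/65 ≈ 1.8615)
√(M(-64) + G) = √(-⅕ + 121/65) = √(108/65) = 6*√195/65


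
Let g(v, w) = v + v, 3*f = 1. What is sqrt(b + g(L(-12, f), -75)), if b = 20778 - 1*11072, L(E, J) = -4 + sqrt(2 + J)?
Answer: sqrt(87282 + 6*sqrt(21))/3 ≈ 98.494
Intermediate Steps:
f = 1/3 (f = (1/3)*1 = 1/3 ≈ 0.33333)
b = 9706 (b = 20778 - 11072 = 9706)
g(v, w) = 2*v
sqrt(b + g(L(-12, f), -75)) = sqrt(9706 + 2*(-4 + sqrt(2 + 1/3))) = sqrt(9706 + 2*(-4 + sqrt(7/3))) = sqrt(9706 + 2*(-4 + sqrt(21)/3)) = sqrt(9706 + (-8 + 2*sqrt(21)/3)) = sqrt(9698 + 2*sqrt(21)/3)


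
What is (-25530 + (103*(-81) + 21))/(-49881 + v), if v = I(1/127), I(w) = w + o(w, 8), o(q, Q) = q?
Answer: 4299204/6334885 ≈ 0.67866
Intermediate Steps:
I(w) = 2*w (I(w) = w + w = 2*w)
v = 2/127 (v = 2*(1/127) = 2/127 ≈ 0.015748)
(-25530 + (103*(-81) + 21))/(-49881 + v) = (-25530 + (103*(-81) + 21))/(-49881 + 2/127) = (-25530 + (-8343 + 21))/(-6334885/127) = (-25530 - 8322)*(-127/6334885) = -33852*(-127/6334885) = 4299204/6334885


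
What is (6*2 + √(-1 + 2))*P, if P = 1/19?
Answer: 13/19 ≈ 0.68421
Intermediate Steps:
P = 1/19 ≈ 0.052632
(6*2 + √(-1 + 2))*P = (6*2 + √(-1 + 2))*(1/19) = (12 + √1)*(1/19) = (12 + 1)*(1/19) = 13*(1/19) = 13/19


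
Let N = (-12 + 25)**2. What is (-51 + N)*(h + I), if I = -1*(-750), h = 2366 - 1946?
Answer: 138060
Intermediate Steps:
h = 420
I = 750
N = 169 (N = 13**2 = 169)
(-51 + N)*(h + I) = (-51 + 169)*(420 + 750) = 118*1170 = 138060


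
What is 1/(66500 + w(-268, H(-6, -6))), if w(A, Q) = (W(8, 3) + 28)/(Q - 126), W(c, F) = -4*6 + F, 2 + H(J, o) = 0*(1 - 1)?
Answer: 128/8511993 ≈ 1.5038e-5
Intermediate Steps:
H(J, o) = -2 (H(J, o) = -2 + 0*(1 - 1) = -2 + 0*0 = -2 + 0 = -2)
W(c, F) = -24 + F
w(A, Q) = 7/(-126 + Q) (w(A, Q) = ((-24 + 3) + 28)/(Q - 126) = (-21 + 28)/(-126 + Q) = 7/(-126 + Q))
1/(66500 + w(-268, H(-6, -6))) = 1/(66500 + 7/(-126 - 2)) = 1/(66500 + 7/(-128)) = 1/(66500 + 7*(-1/128)) = 1/(66500 - 7/128) = 1/(8511993/128) = 128/8511993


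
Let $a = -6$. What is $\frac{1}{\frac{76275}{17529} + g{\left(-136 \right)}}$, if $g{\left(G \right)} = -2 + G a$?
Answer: $\frac{5843}{4781627} \approx 0.001222$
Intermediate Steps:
$g{\left(G \right)} = -2 - 6 G$ ($g{\left(G \right)} = -2 + G \left(-6\right) = -2 - 6 G$)
$\frac{1}{\frac{76275}{17529} + g{\left(-136 \right)}} = \frac{1}{\frac{76275}{17529} - -814} = \frac{1}{76275 \cdot \frac{1}{17529} + \left(-2 + 816\right)} = \frac{1}{\frac{25425}{5843} + 814} = \frac{1}{\frac{4781627}{5843}} = \frac{5843}{4781627}$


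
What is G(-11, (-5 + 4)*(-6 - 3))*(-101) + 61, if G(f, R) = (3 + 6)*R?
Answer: -8120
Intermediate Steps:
G(f, R) = 9*R
G(-11, (-5 + 4)*(-6 - 3))*(-101) + 61 = (9*((-5 + 4)*(-6 - 3)))*(-101) + 61 = (9*(-1*(-9)))*(-101) + 61 = (9*9)*(-101) + 61 = 81*(-101) + 61 = -8181 + 61 = -8120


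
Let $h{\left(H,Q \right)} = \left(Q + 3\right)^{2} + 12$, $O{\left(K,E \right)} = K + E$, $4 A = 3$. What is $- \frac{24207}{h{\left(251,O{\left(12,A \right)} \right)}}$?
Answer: $- \frac{129104}{1387} \approx -93.081$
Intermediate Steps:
$A = \frac{3}{4}$ ($A = \frac{1}{4} \cdot 3 = \frac{3}{4} \approx 0.75$)
$O{\left(K,E \right)} = E + K$
$h{\left(H,Q \right)} = 12 + \left(3 + Q\right)^{2}$ ($h{\left(H,Q \right)} = \left(3 + Q\right)^{2} + 12 = 12 + \left(3 + Q\right)^{2}$)
$- \frac{24207}{h{\left(251,O{\left(12,A \right)} \right)}} = - \frac{24207}{12 + \left(3 + \left(\frac{3}{4} + 12\right)\right)^{2}} = - \frac{24207}{12 + \left(3 + \frac{51}{4}\right)^{2}} = - \frac{24207}{12 + \left(\frac{63}{4}\right)^{2}} = - \frac{24207}{12 + \frac{3969}{16}} = - \frac{24207}{\frac{4161}{16}} = \left(-24207\right) \frac{16}{4161} = - \frac{129104}{1387}$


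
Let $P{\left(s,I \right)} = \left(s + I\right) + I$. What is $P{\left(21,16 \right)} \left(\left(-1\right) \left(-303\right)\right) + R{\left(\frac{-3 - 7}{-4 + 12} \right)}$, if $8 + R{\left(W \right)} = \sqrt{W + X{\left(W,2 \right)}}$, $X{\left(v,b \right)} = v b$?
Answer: $16051 + \frac{i \sqrt{15}}{2} \approx 16051.0 + 1.9365 i$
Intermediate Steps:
$P{\left(s,I \right)} = s + 2 I$ ($P{\left(s,I \right)} = \left(I + s\right) + I = s + 2 I$)
$X{\left(v,b \right)} = b v$
$R{\left(W \right)} = -8 + \sqrt{3} \sqrt{W}$ ($R{\left(W \right)} = -8 + \sqrt{W + 2 W} = -8 + \sqrt{3 W} = -8 + \sqrt{3} \sqrt{W}$)
$P{\left(21,16 \right)} \left(\left(-1\right) \left(-303\right)\right) + R{\left(\frac{-3 - 7}{-4 + 12} \right)} = \left(21 + 2 \cdot 16\right) \left(\left(-1\right) \left(-303\right)\right) - \left(8 - \sqrt{3} \sqrt{\frac{-3 - 7}{-4 + 12}}\right) = \left(21 + 32\right) 303 - \left(8 - \sqrt{3} \sqrt{- \frac{10}{8}}\right) = 53 \cdot 303 - \left(8 - \sqrt{3} \sqrt{\left(-10\right) \frac{1}{8}}\right) = 16059 - \left(8 - \sqrt{3} \sqrt{- \frac{5}{4}}\right) = 16059 - \left(8 - \sqrt{3} \frac{i \sqrt{5}}{2}\right) = 16059 - \left(8 - \frac{i \sqrt{15}}{2}\right) = 16051 + \frac{i \sqrt{15}}{2}$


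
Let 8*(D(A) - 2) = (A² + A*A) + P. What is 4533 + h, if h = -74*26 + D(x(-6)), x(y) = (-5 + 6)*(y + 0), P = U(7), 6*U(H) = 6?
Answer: 20961/8 ≈ 2620.1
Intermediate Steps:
U(H) = 1 (U(H) = (⅙)*6 = 1)
P = 1
x(y) = y (x(y) = 1*y = y)
D(A) = 17/8 + A²/4 (D(A) = 2 + ((A² + A*A) + 1)/8 = 2 + ((A² + A²) + 1)/8 = 2 + (2*A² + 1)/8 = 2 + (1 + 2*A²)/8 = 2 + (⅛ + A²/4) = 17/8 + A²/4)
h = -15303/8 (h = -74*26 + (17/8 + (¼)*(-6)²) = -1924 + (17/8 + (¼)*36) = -1924 + (17/8 + 9) = -1924 + 89/8 = -15303/8 ≈ -1912.9)
4533 + h = 4533 - 15303/8 = 20961/8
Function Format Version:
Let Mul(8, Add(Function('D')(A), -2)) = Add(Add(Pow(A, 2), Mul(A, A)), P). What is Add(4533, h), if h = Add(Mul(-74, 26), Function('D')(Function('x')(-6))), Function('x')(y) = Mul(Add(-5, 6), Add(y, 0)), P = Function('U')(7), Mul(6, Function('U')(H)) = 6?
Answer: Rational(20961, 8) ≈ 2620.1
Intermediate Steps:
Function('U')(H) = 1 (Function('U')(H) = Mul(Rational(1, 6), 6) = 1)
P = 1
Function('x')(y) = y (Function('x')(y) = Mul(1, y) = y)
Function('D')(A) = Add(Rational(17, 8), Mul(Rational(1, 4), Pow(A, 2))) (Function('D')(A) = Add(2, Mul(Rational(1, 8), Add(Add(Pow(A, 2), Mul(A, A)), 1))) = Add(2, Mul(Rational(1, 8), Add(Add(Pow(A, 2), Pow(A, 2)), 1))) = Add(2, Mul(Rational(1, 8), Add(Mul(2, Pow(A, 2)), 1))) = Add(2, Mul(Rational(1, 8), Add(1, Mul(2, Pow(A, 2))))) = Add(2, Add(Rational(1, 8), Mul(Rational(1, 4), Pow(A, 2)))) = Add(Rational(17, 8), Mul(Rational(1, 4), Pow(A, 2))))
h = Rational(-15303, 8) (h = Add(Mul(-74, 26), Add(Rational(17, 8), Mul(Rational(1, 4), Pow(-6, 2)))) = Add(-1924, Add(Rational(17, 8), Mul(Rational(1, 4), 36))) = Add(-1924, Add(Rational(17, 8), 9)) = Add(-1924, Rational(89, 8)) = Rational(-15303, 8) ≈ -1912.9)
Add(4533, h) = Add(4533, Rational(-15303, 8)) = Rational(20961, 8)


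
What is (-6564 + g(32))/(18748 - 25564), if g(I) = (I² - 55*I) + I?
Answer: 1817/1704 ≈ 1.0663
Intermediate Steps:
g(I) = I² - 54*I
(-6564 + g(32))/(18748 - 25564) = (-6564 + 32*(-54 + 32))/(18748 - 25564) = (-6564 + 32*(-22))/(-6816) = (-6564 - 704)*(-1/6816) = -7268*(-1/6816) = 1817/1704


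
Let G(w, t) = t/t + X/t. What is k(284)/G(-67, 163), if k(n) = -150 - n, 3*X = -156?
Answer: -70742/111 ≈ -637.32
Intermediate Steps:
X = -52 (X = (⅓)*(-156) = -52)
G(w, t) = 1 - 52/t (G(w, t) = t/t - 52/t = 1 - 52/t)
k(284)/G(-67, 163) = (-150 - 1*284)/(((-52 + 163)/163)) = (-150 - 284)/(((1/163)*111)) = -434/111/163 = -434*163/111 = -70742/111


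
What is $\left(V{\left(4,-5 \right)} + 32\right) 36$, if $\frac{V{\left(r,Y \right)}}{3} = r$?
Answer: $1584$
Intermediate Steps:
$V{\left(r,Y \right)} = 3 r$
$\left(V{\left(4,-5 \right)} + 32\right) 36 = \left(3 \cdot 4 + 32\right) 36 = \left(12 + 32\right) 36 = 44 \cdot 36 = 1584$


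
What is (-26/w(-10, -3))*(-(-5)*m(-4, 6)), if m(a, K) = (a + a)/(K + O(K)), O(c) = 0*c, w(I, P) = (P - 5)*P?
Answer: 65/9 ≈ 7.2222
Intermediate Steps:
w(I, P) = P*(-5 + P) (w(I, P) = (-5 + P)*P = P*(-5 + P))
O(c) = 0
m(a, K) = 2*a/K (m(a, K) = (a + a)/(K + 0) = (2*a)/K = 2*a/K)
(-26/w(-10, -3))*(-(-5)*m(-4, 6)) = (-26/(-3*(-5 - 3)))*(-(-5)*2*(-4)/6) = (-26/(-3*(-8)))*(-(-5)*2*(-4)*(1/6)) = (-26/24)*(-(-5)*(-4)/3) = ((1/24)*(-26))*(-1*20/3) = -13/12*(-20/3) = 65/9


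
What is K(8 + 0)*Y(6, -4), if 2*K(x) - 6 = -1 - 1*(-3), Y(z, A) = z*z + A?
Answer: 128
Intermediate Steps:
Y(z, A) = A + z² (Y(z, A) = z² + A = A + z²)
K(x) = 4 (K(x) = 3 + (-1 - 1*(-3))/2 = 3 + (-1 + 3)/2 = 3 + (½)*2 = 3 + 1 = 4)
K(8 + 0)*Y(6, -4) = 4*(-4 + 6²) = 4*(-4 + 36) = 4*32 = 128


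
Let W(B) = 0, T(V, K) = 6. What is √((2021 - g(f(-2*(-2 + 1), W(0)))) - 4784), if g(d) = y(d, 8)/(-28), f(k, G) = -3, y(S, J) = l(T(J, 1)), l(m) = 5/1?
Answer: I*√541513/14 ≈ 52.563*I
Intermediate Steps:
l(m) = 5 (l(m) = 5*1 = 5)
y(S, J) = 5
g(d) = -5/28 (g(d) = 5/(-28) = 5*(-1/28) = -5/28)
√((2021 - g(f(-2*(-2 + 1), W(0)))) - 4784) = √((2021 - 1*(-5/28)) - 4784) = √((2021 + 5/28) - 4784) = √(56593/28 - 4784) = √(-77359/28) = I*√541513/14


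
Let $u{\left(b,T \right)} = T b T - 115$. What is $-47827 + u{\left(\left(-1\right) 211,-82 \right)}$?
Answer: $-1466706$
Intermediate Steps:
$u{\left(b,T \right)} = -115 + b T^{2}$ ($u{\left(b,T \right)} = b T^{2} - 115 = -115 + b T^{2}$)
$-47827 + u{\left(\left(-1\right) 211,-82 \right)} = -47827 + \left(-115 + \left(-1\right) 211 \left(-82\right)^{2}\right) = -47827 - 1418879 = -1466706$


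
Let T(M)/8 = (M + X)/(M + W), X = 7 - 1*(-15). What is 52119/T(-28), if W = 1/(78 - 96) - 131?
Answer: 16579633/96 ≈ 1.7270e+5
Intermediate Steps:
W = -2359/18 (W = 1/(-18) - 131 = -1/18 - 131 = -2359/18 ≈ -131.06)
X = 22 (X = 7 + 15 = 22)
T(M) = 8*(22 + M)/(-2359/18 + M) (T(M) = 8*((M + 22)/(M - 2359/18)) = 8*((22 + M)/(-2359/18 + M)) = 8*(22 + M)/(-2359/18 + M))
52119/T(-28) = 52119/((144*(22 - 28)/(-2359 + 18*(-28)))) = 52119/((144*(-6)/(-2359 - 504))) = 52119/((144*(-6)/(-2863))) = 52119/((144*(-1/2863)*(-6))) = 52119/(864/2863) = 52119*(2863/864) = 16579633/96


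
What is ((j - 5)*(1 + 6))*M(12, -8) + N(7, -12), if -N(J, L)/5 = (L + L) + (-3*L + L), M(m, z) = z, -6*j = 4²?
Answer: 1288/3 ≈ 429.33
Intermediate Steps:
j = -8/3 (j = -⅙*4² = -⅙*16 = -8/3 ≈ -2.6667)
N(J, L) = 0 (N(J, L) = -5*((L + L) + (-3*L + L)) = -5*(2*L - 2*L) = -5*0 = 0)
((j - 5)*(1 + 6))*M(12, -8) + N(7, -12) = ((-8/3 - 5)*(1 + 6))*(-8) + 0 = -23/3*7*(-8) + 0 = -161/3*(-8) + 0 = 1288/3 + 0 = 1288/3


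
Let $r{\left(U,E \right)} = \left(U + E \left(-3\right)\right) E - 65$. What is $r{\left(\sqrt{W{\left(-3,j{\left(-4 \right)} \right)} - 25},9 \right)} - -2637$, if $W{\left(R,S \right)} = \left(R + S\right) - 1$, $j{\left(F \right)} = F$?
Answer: $2329 + 9 i \sqrt{33} \approx 2329.0 + 51.701 i$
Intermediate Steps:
$W{\left(R,S \right)} = -1 + R + S$
$r{\left(U,E \right)} = -65 + E \left(U - 3 E\right)$ ($r{\left(U,E \right)} = \left(U - 3 E\right) E - 65 = E \left(U - 3 E\right) - 65 = -65 + E \left(U - 3 E\right)$)
$r{\left(\sqrt{W{\left(-3,j{\left(-4 \right)} \right)} - 25},9 \right)} - -2637 = \left(-65 - 3 \cdot 9^{2} + 9 \sqrt{\left(-1 - 3 - 4\right) - 25}\right) - -2637 = \left(-65 - 243 + 9 \sqrt{-8 - 25}\right) + 2637 = \left(-65 - 243 + 9 \sqrt{-33}\right) + 2637 = \left(-65 - 243 + 9 i \sqrt{33}\right) + 2637 = \left(-308 + 9 i \sqrt{33}\right) + 2637 = 2329 + 9 i \sqrt{33}$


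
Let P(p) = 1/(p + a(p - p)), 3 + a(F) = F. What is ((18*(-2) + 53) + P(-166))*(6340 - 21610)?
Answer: -43855440/169 ≈ -2.5950e+5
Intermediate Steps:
a(F) = -3 + F
P(p) = 1/(-3 + p) (P(p) = 1/(p + (-3 + (p - p))) = 1/(p + (-3 + 0)) = 1/(p - 3) = 1/(-3 + p))
((18*(-2) + 53) + P(-166))*(6340 - 21610) = ((18*(-2) + 53) + 1/(-3 - 166))*(6340 - 21610) = ((-36 + 53) + 1/(-169))*(-15270) = (17 - 1/169)*(-15270) = (2872/169)*(-15270) = -43855440/169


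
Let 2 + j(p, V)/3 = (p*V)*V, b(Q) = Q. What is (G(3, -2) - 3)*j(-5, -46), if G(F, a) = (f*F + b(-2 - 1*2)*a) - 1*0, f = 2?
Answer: -349206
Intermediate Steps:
G(F, a) = -4*a + 2*F (G(F, a) = (2*F + (-2 - 1*2)*a) - 1*0 = (2*F + (-2 - 2)*a) + 0 = (2*F - 4*a) + 0 = (-4*a + 2*F) + 0 = -4*a + 2*F)
j(p, V) = -6 + 3*p*V² (j(p, V) = -6 + 3*((p*V)*V) = -6 + 3*((V*p)*V) = -6 + 3*(p*V²) = -6 + 3*p*V²)
(G(3, -2) - 3)*j(-5, -46) = ((-4*(-2) + 2*3) - 3)*(-6 + 3*(-5)*(-46)²) = ((8 + 6) - 3)*(-6 + 3*(-5)*2116) = (14 - 3)*(-6 - 31740) = 11*(-31746) = -349206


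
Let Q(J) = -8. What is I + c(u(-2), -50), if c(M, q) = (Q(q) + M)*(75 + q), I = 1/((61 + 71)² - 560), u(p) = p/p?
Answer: -2951199/16864 ≈ -175.00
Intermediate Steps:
u(p) = 1
I = 1/16864 (I = 1/(132² - 560) = 1/(17424 - 560) = 1/16864 ≈ 5.9298e-5)
c(M, q) = (-8 + M)*(75 + q)
I + c(u(-2), -50) = 1/16864 + (-600 - 8*(-50) + 75*1 + 1*(-50)) = 1/16864 + (-600 + 400 + 75 - 50) = 1/16864 - 175 = -2951199/16864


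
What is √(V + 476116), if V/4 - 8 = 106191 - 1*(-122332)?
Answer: 4*√86890 ≈ 1179.1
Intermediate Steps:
V = 914124 (V = 32 + 4*(106191 - 1*(-122332)) = 32 + 4*(106191 + 122332) = 32 + 4*228523 = 32 + 914092 = 914124)
√(V + 476116) = √(914124 + 476116) = √1390240 = 4*√86890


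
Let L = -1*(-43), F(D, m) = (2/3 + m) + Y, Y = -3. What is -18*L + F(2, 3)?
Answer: -2320/3 ≈ -773.33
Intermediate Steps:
F(D, m) = -7/3 + m (F(D, m) = (2/3 + m) - 3 = -7/3 + m)
L = 43
-18*L + F(2, 3) = -18*43 + (-7/3 + 3) = -774 + 2/3 = -2320/3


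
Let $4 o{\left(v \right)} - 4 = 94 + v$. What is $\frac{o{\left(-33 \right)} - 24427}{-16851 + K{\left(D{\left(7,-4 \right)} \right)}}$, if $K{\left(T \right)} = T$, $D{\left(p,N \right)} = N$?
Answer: $\frac{97643}{67420} \approx 1.4483$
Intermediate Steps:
$o{\left(v \right)} = \frac{49}{2} + \frac{v}{4}$ ($o{\left(v \right)} = 1 + \frac{94 + v}{4} = 1 + \left(\frac{47}{2} + \frac{v}{4}\right) = \frac{49}{2} + \frac{v}{4}$)
$\frac{o{\left(-33 \right)} - 24427}{-16851 + K{\left(D{\left(7,-4 \right)} \right)}} = \frac{\left(\frac{49}{2} + \frac{1}{4} \left(-33\right)\right) - 24427}{-16851 - 4} = \frac{\left(\frac{49}{2} - \frac{33}{4}\right) - 24427}{-16855} = \left(\frac{65}{4} - 24427\right) \left(- \frac{1}{16855}\right) = \left(- \frac{97643}{4}\right) \left(- \frac{1}{16855}\right) = \frac{97643}{67420}$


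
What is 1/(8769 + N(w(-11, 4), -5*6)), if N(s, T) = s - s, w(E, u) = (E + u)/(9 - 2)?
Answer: 1/8769 ≈ 0.00011404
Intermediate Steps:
w(E, u) = E/7 + u/7 (w(E, u) = (E + u)/7 = (E + u)*(1/7) = E/7 + u/7)
N(s, T) = 0
1/(8769 + N(w(-11, 4), -5*6)) = 1/(8769 + 0) = 1/8769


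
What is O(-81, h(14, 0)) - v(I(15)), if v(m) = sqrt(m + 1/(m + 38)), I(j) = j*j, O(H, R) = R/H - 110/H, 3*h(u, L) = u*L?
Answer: 110/81 - 2*sqrt(3890822)/263 ≈ -13.642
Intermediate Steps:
h(u, L) = L*u/3 (h(u, L) = (u*L)/3 = (L*u)/3 = L*u/3)
O(H, R) = -110/H + R/H
I(j) = j**2
v(m) = sqrt(m + 1/(38 + m))
O(-81, h(14, 0)) - v(I(15)) = (-110 + (1/3)*0*14)/(-81) - sqrt((1 + 15**2*(38 + 15**2))/(38 + 15**2)) = -(-110 + 0)/81 - sqrt((1 + 225*(38 + 225))/(38 + 225)) = -1/81*(-110) - sqrt((1 + 225*263)/263) = 110/81 - sqrt((1 + 59175)/263) = 110/81 - sqrt((1/263)*59176) = 110/81 - sqrt(59176/263) = 110/81 - 2*sqrt(3890822)/263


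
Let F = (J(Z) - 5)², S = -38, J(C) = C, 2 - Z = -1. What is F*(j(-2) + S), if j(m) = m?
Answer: -160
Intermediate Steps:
Z = 3 (Z = 2 - 1*(-1) = 2 + 1 = 3)
F = 4 (F = (3 - 5)² = (-2)² = 4)
F*(j(-2) + S) = 4*(-2 - 38) = 4*(-40) = -160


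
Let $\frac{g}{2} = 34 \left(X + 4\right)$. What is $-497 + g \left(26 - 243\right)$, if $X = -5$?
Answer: $14259$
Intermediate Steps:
$g = -68$ ($g = 2 \cdot 34 \left(-5 + 4\right) = 2 \cdot 34 \left(-1\right) = 2 \left(-34\right) = -68$)
$-497 + g \left(26 - 243\right) = -497 - 68 \left(26 - 243\right) = -497 - -14756 = -497 + 14756 = 14259$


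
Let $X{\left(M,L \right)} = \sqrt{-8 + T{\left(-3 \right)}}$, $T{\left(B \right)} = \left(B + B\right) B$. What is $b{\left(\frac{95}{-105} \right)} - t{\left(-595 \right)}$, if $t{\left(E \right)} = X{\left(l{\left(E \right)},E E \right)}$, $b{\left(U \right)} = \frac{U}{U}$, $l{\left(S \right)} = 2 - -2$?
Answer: $1 - \sqrt{10} \approx -2.1623$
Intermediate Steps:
$l{\left(S \right)} = 4$ ($l{\left(S \right)} = 2 + 2 = 4$)
$T{\left(B \right)} = 2 B^{2}$ ($T{\left(B \right)} = 2 B B = 2 B^{2}$)
$X{\left(M,L \right)} = \sqrt{10}$ ($X{\left(M,L \right)} = \sqrt{-8 + 2 \left(-3\right)^{2}} = \sqrt{-8 + 2 \cdot 9} = \sqrt{-8 + 18} = \sqrt{10}$)
$b{\left(U \right)} = 1$
$t{\left(E \right)} = \sqrt{10}$
$b{\left(\frac{95}{-105} \right)} - t{\left(-595 \right)} = 1 - \sqrt{10}$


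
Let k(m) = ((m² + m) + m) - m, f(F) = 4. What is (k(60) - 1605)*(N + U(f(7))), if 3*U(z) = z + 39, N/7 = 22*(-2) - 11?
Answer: -761720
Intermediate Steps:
N = -385 (N = 7*(22*(-2) - 11) = 7*(-44 - 11) = 7*(-55) = -385)
U(z) = 13 + z/3 (U(z) = (z + 39)/3 = (39 + z)/3 = 13 + z/3)
k(m) = m + m² (k(m) = ((m + m²) + m) - m = (m² + 2*m) - m = m + m²)
(k(60) - 1605)*(N + U(f(7))) = (60*(1 + 60) - 1605)*(-385 + (13 + (⅓)*4)) = (60*61 - 1605)*(-385 + (13 + 4/3)) = (3660 - 1605)*(-385 + 43/3) = 2055*(-1112/3) = -761720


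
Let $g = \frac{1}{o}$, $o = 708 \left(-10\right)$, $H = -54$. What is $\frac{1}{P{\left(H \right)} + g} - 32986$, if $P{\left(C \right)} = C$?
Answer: $- \frac{12611247586}{382321} \approx -32986.0$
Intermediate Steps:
$o = -7080$
$g = - \frac{1}{7080}$ ($g = \frac{1}{-7080} = - \frac{1}{7080} \approx -0.00014124$)
$\frac{1}{P{\left(H \right)} + g} - 32986 = \frac{1}{-54 - \frac{1}{7080}} - 32986 = \frac{1}{- \frac{382321}{7080}} - 32986 = - \frac{7080}{382321} - 32986 = - \frac{12611247586}{382321}$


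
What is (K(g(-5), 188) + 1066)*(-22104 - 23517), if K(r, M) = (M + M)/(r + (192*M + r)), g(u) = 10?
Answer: -439102489968/9029 ≈ -4.8632e+7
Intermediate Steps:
K(r, M) = 2*M/(2*r + 192*M) (K(r, M) = (2*M)/(r + (r + 192*M)) = (2*M)/(2*r + 192*M) = 2*M/(2*r + 192*M))
(K(g(-5), 188) + 1066)*(-22104 - 23517) = (188/(10 + 96*188) + 1066)*(-22104 - 23517) = (188/(10 + 18048) + 1066)*(-45621) = (188/18058 + 1066)*(-45621) = (188*(1/18058) + 1066)*(-45621) = (94/9029 + 1066)*(-45621) = (9625008/9029)*(-45621) = -439102489968/9029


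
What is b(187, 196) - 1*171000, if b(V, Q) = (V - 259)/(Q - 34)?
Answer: -1539004/9 ≈ -1.7100e+5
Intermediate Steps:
b(V, Q) = (-259 + V)/(-34 + Q)
b(187, 196) - 1*171000 = (-259 + 187)/(-34 + 196) - 1*171000 = -72/162 - 171000 = (1/162)*(-72) - 171000 = -4/9 - 171000 = -1539004/9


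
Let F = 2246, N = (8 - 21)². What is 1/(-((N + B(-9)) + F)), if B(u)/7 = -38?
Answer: -1/2149 ≈ -0.00046533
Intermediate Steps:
B(u) = -266 (B(u) = 7*(-38) = -266)
N = 169 (N = (-13)² = 169)
1/(-((N + B(-9)) + F)) = 1/(-((169 - 266) + 2246)) = 1/(-(-97 + 2246)) = 1/(-1*2149) = 1/(-2149) = -1/2149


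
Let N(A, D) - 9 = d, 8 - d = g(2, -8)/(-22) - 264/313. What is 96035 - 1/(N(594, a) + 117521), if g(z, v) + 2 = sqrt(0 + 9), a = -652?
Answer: 77728115784729/809372789 ≈ 96035.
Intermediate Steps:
g(z, v) = 1 (g(z, v) = -2 + sqrt(0 + 9) = -2 + sqrt(9) = -2 + 3 = 1)
d = 61209/6886 (d = 8 - (1/(-22) - 264/313) = 8 - (1*(-1/22) - 264*1/313) = 8 - (-1/22 - 264/313) = 8 - 1*(-6121/6886) = 8 + 6121/6886 = 61209/6886 ≈ 8.8889)
N(A, D) = 123183/6886 (N(A, D) = 9 + 61209/6886 = 123183/6886)
96035 - 1/(N(594, a) + 117521) = 96035 - 1/(123183/6886 + 117521) = 96035 - 1/809372789/6886 = 96035 - 1*6886/809372789 = 96035 - 6886/809372789 = 77728115784729/809372789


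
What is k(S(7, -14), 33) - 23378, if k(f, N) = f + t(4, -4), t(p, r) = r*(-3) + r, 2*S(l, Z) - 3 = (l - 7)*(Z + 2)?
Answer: -46737/2 ≈ -23369.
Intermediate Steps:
S(l, Z) = 3/2 + (-7 + l)*(2 + Z)/2 (S(l, Z) = 3/2 + ((l - 7)*(Z + 2))/2 = 3/2 + ((-7 + l)*(2 + Z))/2 = 3/2 + (-7 + l)*(2 + Z)/2)
t(p, r) = -2*r (t(p, r) = -3*r + r = -2*r)
k(f, N) = 8 + f (k(f, N) = f - 2*(-4) = f + 8 = 8 + f)
k(S(7, -14), 33) - 23378 = (8 + (-11/2 + 7 - 7/2*(-14) + (½)*(-14)*7)) - 23378 = (8 + (-11/2 + 7 + 49 - 49)) - 23378 = (8 + 3/2) - 23378 = 19/2 - 23378 = -46737/2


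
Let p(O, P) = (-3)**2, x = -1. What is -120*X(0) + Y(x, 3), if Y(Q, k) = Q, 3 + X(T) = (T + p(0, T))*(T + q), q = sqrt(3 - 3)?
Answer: 359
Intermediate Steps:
p(O, P) = 9
q = 0 (q = sqrt(0) = 0)
X(T) = -3 + T*(9 + T) (X(T) = -3 + (T + 9)*(T + 0) = -3 + (9 + T)*T = -3 + T*(9 + T))
-120*X(0) + Y(x, 3) = -120*(-3 + 0**2 + 9*0) - 1 = -120*(-3 + 0 + 0) - 1 = -120*(-3) - 1 = 360 - 1 = 359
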